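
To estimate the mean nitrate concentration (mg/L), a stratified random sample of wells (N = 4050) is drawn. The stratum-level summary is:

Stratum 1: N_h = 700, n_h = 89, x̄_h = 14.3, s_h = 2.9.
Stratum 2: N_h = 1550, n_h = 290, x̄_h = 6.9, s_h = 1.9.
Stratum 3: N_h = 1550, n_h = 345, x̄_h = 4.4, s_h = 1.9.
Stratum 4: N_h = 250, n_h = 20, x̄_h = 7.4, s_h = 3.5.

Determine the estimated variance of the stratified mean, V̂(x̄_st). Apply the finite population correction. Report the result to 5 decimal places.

V̂(x̄_st) = Σ W_h² (1 − n_h/N_h) s_h²/n_h, with W_h = N_h/N and N = 4050:
  stratum 1: (700/4050)²·(1 − 89/700)·2.9²/89 = 0.00246397
  stratum 2: (1550/4050)²·(1 − 290/1550)·1.9²/290 = 0.00148218
  stratum 3: (1550/4050)²·(1 − 345/1550)·1.9²/345 = 0.00119151
  stratum 4: (250/4050)²·(1 − 20/250)·3.5²/20 = 0.00214716
V̂(x̄_st) = 0.00728482

V̂(x̄_st) ≈ 0.00728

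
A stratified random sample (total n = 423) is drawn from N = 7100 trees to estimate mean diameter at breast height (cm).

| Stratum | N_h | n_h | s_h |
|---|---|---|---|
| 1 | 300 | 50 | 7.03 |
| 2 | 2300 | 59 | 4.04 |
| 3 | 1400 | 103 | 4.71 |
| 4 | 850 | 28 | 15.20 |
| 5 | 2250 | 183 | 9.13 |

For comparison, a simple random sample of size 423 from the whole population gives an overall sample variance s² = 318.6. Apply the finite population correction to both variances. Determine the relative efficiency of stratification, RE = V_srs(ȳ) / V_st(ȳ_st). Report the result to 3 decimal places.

V̂(ȳ_st) = Σ W_h² (1 − n_h/N_h) s_h²/n_h, with W_h = N_h/N and N = 7100:
  stratum 1: (300/7100)²·(1 − 50/300)·7.03²/50 = 0.00147057
  stratum 2: (2300/7100)²·(1 − 59/2300)·4.04²/59 = 0.0282855
  stratum 3: (1400/7100)²·(1 − 103/1400)·4.71²/103 = 0.00775811
  stratum 4: (850/7100)²·(1 − 28/850)·15.20²/28 = 0.114368
  stratum 5: (2250/7100)²·(1 − 183/2250)·9.13²/183 = 0.0420239
V_st = 0.193906
V_srs = (1 − 423/7100)·318.6/423 = 0.708318
Relative efficiency = V_srs / V_st = 0.708318/0.193906 = 3.6529

RE ≈ 3.653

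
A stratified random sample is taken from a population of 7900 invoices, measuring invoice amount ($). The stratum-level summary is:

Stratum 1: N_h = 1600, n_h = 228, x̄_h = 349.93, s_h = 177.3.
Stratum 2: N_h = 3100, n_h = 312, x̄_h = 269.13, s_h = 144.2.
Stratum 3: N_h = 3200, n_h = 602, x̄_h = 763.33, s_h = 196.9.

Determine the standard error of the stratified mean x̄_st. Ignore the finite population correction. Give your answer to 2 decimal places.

V̂(x̄_st) = Σ W_h² s_h²/n_h, with W_h = N_h/N and N = 7900:
  stratum 1: (1600/7900)²·177.3²/228 = 5.65547
  stratum 2: (3100/7900)²·144.2²/312 = 10.2623
  stratum 3: (3200/7900)²·196.9²/602 = 10.5667
V̂(x̄_st) = 26.4845
SE(x̄_st) = √26.4845 = 5.14631

SE(x̄_st) ≈ 5.15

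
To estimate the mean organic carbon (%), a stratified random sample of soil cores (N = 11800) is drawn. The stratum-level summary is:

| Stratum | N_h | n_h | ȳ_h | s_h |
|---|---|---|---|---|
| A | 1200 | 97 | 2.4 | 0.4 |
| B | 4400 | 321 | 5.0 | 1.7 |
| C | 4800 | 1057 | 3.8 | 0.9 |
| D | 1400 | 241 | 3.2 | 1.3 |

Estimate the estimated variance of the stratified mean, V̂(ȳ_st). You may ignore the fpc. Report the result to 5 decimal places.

V̂(ȳ_st) ≈ 0.00149

V̂(ȳ_st) = Σ W_h² s_h²/n_h, with W_h = N_h/N and N = 11800:
  stratum A: (1200/11800)²·0.4²/97 = 1.70587e-05
  stratum B: (4400/11800)²·1.7²/321 = 0.0012518
  stratum C: (4800/11800)²·0.9²/1057 = 0.000126803
  stratum D: (1400/11800)²·1.3²/241 = 9.87101e-05
V̂(ȳ_st) = 0.00149437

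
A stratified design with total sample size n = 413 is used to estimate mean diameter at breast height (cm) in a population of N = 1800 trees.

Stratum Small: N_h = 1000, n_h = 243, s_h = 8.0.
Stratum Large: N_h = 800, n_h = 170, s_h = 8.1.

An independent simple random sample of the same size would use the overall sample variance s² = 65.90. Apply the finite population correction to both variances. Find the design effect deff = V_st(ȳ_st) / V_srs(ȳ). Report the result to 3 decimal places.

V̂(ȳ_st) = Σ W_h² (1 − n_h/N_h) s_h²/n_h, with W_h = N_h/N and N = 1800:
  stratum Small: (1000/1800)²·(1 − 243/1000)·8.0²/243 = 0.0615353
  stratum Large: (800/1800)²·(1 − 170/800)·8.1²/170 = 0.0600353
V_st = 0.121571
V_srs = (1 − 413/1800)·65.90/413 = 0.122953
deff = V_st / V_srs = 0.121571/0.122953 = 0.9888

deff ≈ 0.989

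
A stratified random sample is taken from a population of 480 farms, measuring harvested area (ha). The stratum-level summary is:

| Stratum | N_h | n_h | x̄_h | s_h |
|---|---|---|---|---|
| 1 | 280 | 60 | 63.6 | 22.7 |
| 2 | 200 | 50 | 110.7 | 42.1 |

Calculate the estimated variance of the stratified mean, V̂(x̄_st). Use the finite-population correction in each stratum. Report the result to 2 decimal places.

V̂(x̄_st) ≈ 6.91

V̂(x̄_st) = Σ W_h² (1 − n_h/N_h) s_h²/n_h, with W_h = N_h/N and N = 480:
  stratum 1: (280/480)²·(1 − 60/280)·22.7²/60 = 2.29614
  stratum 2: (200/480)²·(1 − 50/200)·42.1²/50 = 4.61565
V̂(x̄_st) = 6.91179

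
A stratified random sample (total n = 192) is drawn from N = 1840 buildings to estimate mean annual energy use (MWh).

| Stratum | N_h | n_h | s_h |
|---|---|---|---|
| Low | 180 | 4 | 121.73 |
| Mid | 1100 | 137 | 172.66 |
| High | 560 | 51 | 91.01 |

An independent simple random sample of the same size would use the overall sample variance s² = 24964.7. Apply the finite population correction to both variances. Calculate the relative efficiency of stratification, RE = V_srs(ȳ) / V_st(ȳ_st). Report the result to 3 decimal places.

RE ≈ 1.000

V̂(ȳ_st) = Σ W_h² (1 − n_h/N_h) s_h²/n_h, with W_h = N_h/N and N = 1840:
  stratum Low: (180/1840)²·(1 − 4/180)·121.73²/4 = 34.6645
  stratum Mid: (1100/1840)²·(1 − 137/1100)·172.66²/137 = 68.0842
  stratum High: (560/1840)²·(1 − 51/560)·91.01²/51 = 13.6735
V_st = 116.422
V_srs = (1 − 192/1840)·24964.7/192 = 116.457
Relative efficiency = V_srs / V_st = 116.457/116.422 = 1.0003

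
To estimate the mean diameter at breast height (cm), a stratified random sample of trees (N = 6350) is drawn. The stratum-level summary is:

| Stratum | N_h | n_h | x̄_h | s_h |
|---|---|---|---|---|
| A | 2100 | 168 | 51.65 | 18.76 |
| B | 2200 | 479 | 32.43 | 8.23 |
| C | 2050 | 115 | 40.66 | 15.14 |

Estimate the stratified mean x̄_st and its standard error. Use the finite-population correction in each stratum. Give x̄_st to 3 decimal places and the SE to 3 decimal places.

x̄_st = Σ W_h x̄_h = (2100·51.65 + 2200·32.43 + 2050·40.66)/6350 = 41.44315
V̂(x̄_st) = Σ W_h² (1 − n_h/N_h) s_h²/n_h, with W_h = N_h/N and N = 6350:
  stratum A: (2100/6350)²·(1 − 168/2100)·18.76²/168 = 0.210783
  stratum B: (2200/6350)²·(1 − 479/2200)·8.23²/479 = 0.0132776
  stratum C: (2050/6350)²·(1 − 115/2050)·15.14²/115 = 0.196084
V̂(x̄_st) = 0.420144
SE(x̄_st) = √0.420144 = 0.648185

x̄_st ≈ 41.443, SE ≈ 0.648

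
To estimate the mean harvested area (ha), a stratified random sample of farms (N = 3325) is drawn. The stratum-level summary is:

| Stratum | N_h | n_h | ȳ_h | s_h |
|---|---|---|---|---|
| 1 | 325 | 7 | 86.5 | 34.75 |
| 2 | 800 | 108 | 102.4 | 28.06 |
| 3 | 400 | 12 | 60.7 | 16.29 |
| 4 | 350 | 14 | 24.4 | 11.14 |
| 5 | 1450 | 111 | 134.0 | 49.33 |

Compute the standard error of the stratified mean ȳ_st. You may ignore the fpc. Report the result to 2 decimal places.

V̂(ȳ_st) = Σ W_h² s_h²/n_h, with W_h = N_h/N and N = 3325:
  stratum 1: (325/3325)²·34.75²/7 = 1.64814
  stratum 2: (800/3325)²·28.06²/108 = 0.422035
  stratum 3: (400/3325)²·16.29²/12 = 0.320035
  stratum 4: (350/3325)²·11.14²/14 = 0.0982189
  stratum 5: (1450/3325)²·49.33²/111 = 4.16919
V̂(ȳ_st) = 6.65762
SE(ȳ_st) = √6.65762 = 2.58024

SE(ȳ_st) ≈ 2.58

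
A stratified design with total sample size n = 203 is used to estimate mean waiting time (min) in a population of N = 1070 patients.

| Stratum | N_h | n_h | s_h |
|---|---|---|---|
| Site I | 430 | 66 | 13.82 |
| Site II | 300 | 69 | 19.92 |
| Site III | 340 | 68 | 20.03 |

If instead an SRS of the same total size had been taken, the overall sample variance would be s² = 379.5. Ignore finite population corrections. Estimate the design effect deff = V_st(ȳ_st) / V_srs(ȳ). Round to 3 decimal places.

deff ≈ 0.810

V̂(ȳ_st) = Σ W_h² s_h²/n_h, with W_h = N_h/N and N = 1070:
  stratum Site I: (430/1070)²·13.82²/66 = 0.467349
  stratum Site II: (300/1070)²·19.92²/69 = 0.452069
  stratum Site III: (340/1070)²·20.03²/68 = 0.595721
V_st = 1.51514
V_srs = s²/n = 379.5/203 = 1.86946
deff = V_st / V_srs = 1.51514/1.86946 = 0.8105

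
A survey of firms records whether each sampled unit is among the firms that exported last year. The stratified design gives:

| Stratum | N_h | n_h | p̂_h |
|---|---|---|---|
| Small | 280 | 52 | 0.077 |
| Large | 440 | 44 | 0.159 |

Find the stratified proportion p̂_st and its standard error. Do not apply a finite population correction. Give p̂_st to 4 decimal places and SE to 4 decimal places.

N = 720; stratum weights W_h = N_h/N.
p̂_st = Σ W_h p̂_h = (280·0.077 + 440·0.159)/720 = 0.12711
V̂(p̂_st) = Σ W_h² p̂_h(1−p̂_h)/(n_h−1):
  stratum Small: (280/720)²·0.077·0.923/51 = 0.000210753
  stratum Large: (440/720)²·0.159·0.841/43 = 0.00116136
V̂(p̂_st) = 0.00137211; SE = √V̂ = 0.037042

p̂_st ≈ 0.1271, SE ≈ 0.0370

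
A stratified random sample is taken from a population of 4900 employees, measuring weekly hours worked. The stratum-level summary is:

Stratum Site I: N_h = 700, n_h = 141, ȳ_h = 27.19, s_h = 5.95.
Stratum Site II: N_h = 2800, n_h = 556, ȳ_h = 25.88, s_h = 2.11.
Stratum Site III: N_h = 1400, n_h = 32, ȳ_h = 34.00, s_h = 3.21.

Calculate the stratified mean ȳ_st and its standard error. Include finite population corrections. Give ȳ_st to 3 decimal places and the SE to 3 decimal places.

ȳ_st ≈ 28.387, SE ≈ 0.179

ȳ_st = Σ W_h ȳ_h = (700·27.19 + 2800·25.88 + 1400·34.00)/4900 = 28.38714
V̂(ȳ_st) = Σ W_h² (1 − n_h/N_h) s_h²/n_h, with W_h = N_h/N and N = 4900:
  stratum Site I: (700/4900)²·(1 − 141/700)·5.95²/141 = 0.00409197
  stratum Site II: (2800/4900)²·(1 − 556/2800)·2.11²/556 = 0.00209546
  stratum Site III: (1400/4900)²·(1 − 32/1400)·3.21²/32 = 0.0256851
V̂(ȳ_st) = 0.0318726
SE(ȳ_st) = √0.0318726 = 0.178529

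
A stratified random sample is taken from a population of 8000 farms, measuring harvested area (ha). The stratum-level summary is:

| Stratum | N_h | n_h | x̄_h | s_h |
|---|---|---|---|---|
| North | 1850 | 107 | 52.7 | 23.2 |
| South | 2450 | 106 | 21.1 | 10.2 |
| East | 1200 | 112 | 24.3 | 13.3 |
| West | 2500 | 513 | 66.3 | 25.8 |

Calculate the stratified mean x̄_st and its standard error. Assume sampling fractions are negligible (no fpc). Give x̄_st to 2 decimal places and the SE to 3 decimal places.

x̄_st ≈ 43.01, SE ≈ 0.723

x̄_st = Σ W_h x̄_h = (1850·52.7 + 2450·21.1 + 1200·24.3 + 2500·66.3)/8000 = 43.01250
V̂(x̄_st) = Σ W_h² s_h²/n_h, with W_h = N_h/N and N = 8000:
  stratum North: (1850/8000)²·23.2²/107 = 0.269002
  stratum South: (2450/8000)²·10.2²/106 = 0.0920548
  stratum East: (1200/8000)²·13.3²/112 = 0.0355359
  stratum West: (2500/8000)²·25.8²/513 = 0.126713
V̂(x̄_st) = 0.523306
SE(x̄_st) = √0.523306 = 0.723399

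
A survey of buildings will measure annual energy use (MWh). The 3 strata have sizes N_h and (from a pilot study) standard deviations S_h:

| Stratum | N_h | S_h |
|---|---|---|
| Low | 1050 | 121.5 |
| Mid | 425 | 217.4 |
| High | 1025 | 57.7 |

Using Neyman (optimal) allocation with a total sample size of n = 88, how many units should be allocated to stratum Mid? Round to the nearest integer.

Neyman allocation: n_h = n · N_h S_h / Σ N_i S_i, with n = 88.
  stratum Low: N_h·S_h = 1050·121.5 = 127575.00
  stratum Mid: N_h·S_h = 425·217.4 = 92395.00
  stratum High: N_h·S_h = 1025·57.7 = 59142.50
Σ N_h S_h = 279112.50
n for stratum Mid = 88·92395.00/279112.50 = 29.131 → 29

29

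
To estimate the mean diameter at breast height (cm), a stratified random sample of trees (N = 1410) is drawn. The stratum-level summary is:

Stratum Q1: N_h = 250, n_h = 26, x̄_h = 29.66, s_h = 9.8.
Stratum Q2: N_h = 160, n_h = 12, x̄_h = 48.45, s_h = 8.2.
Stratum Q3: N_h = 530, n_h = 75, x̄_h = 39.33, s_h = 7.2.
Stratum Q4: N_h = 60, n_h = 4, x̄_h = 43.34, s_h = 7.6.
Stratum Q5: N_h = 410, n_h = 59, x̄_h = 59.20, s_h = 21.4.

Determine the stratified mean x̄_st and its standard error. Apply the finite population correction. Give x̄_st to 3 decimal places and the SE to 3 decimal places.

x̄_st ≈ 44.599, SE ≈ 0.917

x̄_st = Σ W_h x̄_h = (250·29.66 + 160·48.45 + 530·39.33 + 60·43.34 + 410·59.20)/1410 = 44.59879
V̂(x̄_st) = Σ W_h² (1 − n_h/N_h) s_h²/n_h, with W_h = N_h/N and N = 1410:
  stratum Q1: (250/1410)²·(1 − 26/250)·9.8²/26 = 0.104047
  stratum Q2: (160/1410)²·(1 − 12/160)·8.2²/12 = 0.0667406
  stratum Q3: (530/1410)²·(1 − 75/530)·7.2²/75 = 0.0838403
  stratum Q4: (60/1410)²·(1 − 4/60)·7.6²/4 = 0.0244044
  stratum Q5: (410/1410)²·(1 − 59/410)·21.4²/59 = 0.56186
V̂(x̄_st) = 0.840892
SE(x̄_st) = √0.840892 = 0.917002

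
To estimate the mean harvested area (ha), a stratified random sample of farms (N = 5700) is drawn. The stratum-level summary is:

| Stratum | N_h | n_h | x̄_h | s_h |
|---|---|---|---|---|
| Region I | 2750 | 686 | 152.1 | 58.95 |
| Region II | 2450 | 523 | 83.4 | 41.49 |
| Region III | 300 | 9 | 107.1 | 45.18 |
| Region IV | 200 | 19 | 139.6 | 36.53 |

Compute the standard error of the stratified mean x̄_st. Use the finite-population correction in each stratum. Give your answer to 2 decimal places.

V̂(x̄_st) = Σ W_h² (1 − n_h/N_h) s_h²/n_h, with W_h = N_h/N and N = 5700:
  stratum Region I: (2750/5700)²·(1 − 686/2750)·58.95²/686 = 0.884986
  stratum Region II: (2450/5700)²·(1 − 523/2450)·41.49²/523 = 0.478281
  stratum Region III: (300/5700)²·(1 − 9/300)·45.18²/9 = 0.609417
  stratum Region IV: (200/5700)²·(1 − 19/200)·36.53²/19 = 0.0782536
V̂(x̄_st) = 2.05094
SE(x̄_st) = √2.05094 = 1.43211

SE(x̄_st) ≈ 1.43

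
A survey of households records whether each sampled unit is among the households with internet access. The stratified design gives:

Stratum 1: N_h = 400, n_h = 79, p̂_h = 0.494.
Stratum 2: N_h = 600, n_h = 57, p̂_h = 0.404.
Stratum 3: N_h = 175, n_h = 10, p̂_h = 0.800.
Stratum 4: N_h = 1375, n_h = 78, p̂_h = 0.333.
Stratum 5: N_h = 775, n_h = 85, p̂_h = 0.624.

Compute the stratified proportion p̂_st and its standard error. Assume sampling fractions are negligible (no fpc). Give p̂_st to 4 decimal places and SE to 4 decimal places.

p̂_st ≈ 0.4576, SE ≈ 0.0297

N = 3325; stratum weights W_h = N_h/N.
p̂_st = Σ W_h p̂_h = (400·0.494 + 600·0.404 + 175·0.800 + 1375·0.333 + 775·0.624)/3325 = 0.45759
V̂(p̂_st) = Σ W_h² p̂_h(1−p̂_h)/(n_h−1):
  stratum 1: (400/3325)²·0.494·0.506/78 = 4.63788e-05
  stratum 2: (600/3325)²·0.404·0.596/56 = 0.00014001
  stratum 3: (175/3325)²·0.800·0.200/9 = 4.92459e-05
  stratum 4: (1375/3325)²·0.333·0.667/77 = 0.000493289
  stratum 5: (775/3325)²·0.624·0.376/84 = 0.000151745
V̂(p̂_st) = 0.000880668; SE = √V̂ = 0.0296761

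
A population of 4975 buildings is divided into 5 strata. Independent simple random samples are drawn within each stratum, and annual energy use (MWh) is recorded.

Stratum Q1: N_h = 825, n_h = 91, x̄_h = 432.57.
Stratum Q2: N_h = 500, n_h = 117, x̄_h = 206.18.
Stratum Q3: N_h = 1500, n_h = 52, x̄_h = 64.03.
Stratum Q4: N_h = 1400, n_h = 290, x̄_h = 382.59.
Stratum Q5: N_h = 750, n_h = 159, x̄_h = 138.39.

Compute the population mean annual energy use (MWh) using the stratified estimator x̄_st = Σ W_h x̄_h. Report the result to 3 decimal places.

N = Σ N_h = 4975. Stratum weights W_h = N_h/N.
x̄_st = (825·432.57 + 500·206.18 + 1500·64.03 + 1400·382.59 + 750·138.39) / 4975 = 240.28618

x̄_st ≈ 240.286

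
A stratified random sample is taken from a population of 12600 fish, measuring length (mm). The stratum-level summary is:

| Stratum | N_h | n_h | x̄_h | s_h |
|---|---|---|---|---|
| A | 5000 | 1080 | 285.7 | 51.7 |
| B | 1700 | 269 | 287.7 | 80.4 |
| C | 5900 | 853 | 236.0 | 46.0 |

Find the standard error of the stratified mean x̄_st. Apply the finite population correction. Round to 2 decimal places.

SE(x̄_st) ≈ 1.07

V̂(x̄_st) = Σ W_h² (1 − n_h/N_h) s_h²/n_h, with W_h = N_h/N and N = 12600:
  stratum A: (5000/12600)²·(1 − 1080/5000)·51.7²/1080 = 0.305543
  stratum B: (1700/12600)²·(1 − 269/1700)·80.4²/269 = 0.36822
  stratum C: (5900/12600)²·(1 − 853/5900)·46.0²/853 = 0.465276
V̂(x̄_st) = 1.13904
SE(x̄_st) = √1.13904 = 1.06726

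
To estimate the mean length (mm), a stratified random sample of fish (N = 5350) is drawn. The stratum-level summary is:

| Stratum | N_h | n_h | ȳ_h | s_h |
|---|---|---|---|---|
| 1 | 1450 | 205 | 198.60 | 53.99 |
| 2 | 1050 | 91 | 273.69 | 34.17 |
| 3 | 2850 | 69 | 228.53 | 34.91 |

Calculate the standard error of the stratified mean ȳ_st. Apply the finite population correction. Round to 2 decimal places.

V̂(ȳ_st) = Σ W_h² (1 − n_h/N_h) s_h²/n_h, with W_h = N_h/N and N = 5350:
  stratum 1: (1450/5350)²·(1 − 205/1450)·53.99²/205 = 0.896814
  stratum 2: (1050/5350)²·(1 − 91/1050)·34.17²/91 = 0.451387
  stratum 3: (2850/5350)²·(1 − 69/2850)·34.91²/69 = 4.8909
V̂(ȳ_st) = 6.2391
SE(ȳ_st) = √6.2391 = 2.49782

SE(ȳ_st) ≈ 2.50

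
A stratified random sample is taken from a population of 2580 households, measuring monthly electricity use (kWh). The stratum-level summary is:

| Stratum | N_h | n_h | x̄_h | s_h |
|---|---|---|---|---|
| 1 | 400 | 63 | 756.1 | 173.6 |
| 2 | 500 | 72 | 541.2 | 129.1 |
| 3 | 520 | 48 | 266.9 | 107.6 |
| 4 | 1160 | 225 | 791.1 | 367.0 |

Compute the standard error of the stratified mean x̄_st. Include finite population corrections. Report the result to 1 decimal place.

SE(x̄_st) ≈ 11.1

V̂(x̄_st) = Σ W_h² (1 − n_h/N_h) s_h²/n_h, with W_h = N_h/N and N = 2580:
  stratum 1: (400/2580)²·(1 − 63/400)·173.6²/63 = 9.68745
  stratum 2: (500/2580)²·(1 − 72/500)·129.1²/72 = 7.44208
  stratum 3: (520/2580)²·(1 − 48/520)·107.6²/48 = 8.89384
  stratum 4: (1160/2580)²·(1 − 225/1160)·367.0²/225 = 97.5393
V̂(x̄_st) = 123.563
SE(x̄_st) = √123.563 = 11.1159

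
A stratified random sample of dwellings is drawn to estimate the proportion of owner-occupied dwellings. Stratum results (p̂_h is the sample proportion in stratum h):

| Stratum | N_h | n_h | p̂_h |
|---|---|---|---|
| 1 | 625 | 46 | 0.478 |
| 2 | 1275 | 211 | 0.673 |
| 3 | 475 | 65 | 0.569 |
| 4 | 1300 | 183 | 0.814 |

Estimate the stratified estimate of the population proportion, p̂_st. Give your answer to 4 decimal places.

N = 3675; stratum weights W_h = N_h/N.
p̂_st = Σ W_h p̂_h = (625·0.478 + 1275·0.673 + 475·0.569 + 1300·0.814)/3675 = 0.67627

p̂_st ≈ 0.6763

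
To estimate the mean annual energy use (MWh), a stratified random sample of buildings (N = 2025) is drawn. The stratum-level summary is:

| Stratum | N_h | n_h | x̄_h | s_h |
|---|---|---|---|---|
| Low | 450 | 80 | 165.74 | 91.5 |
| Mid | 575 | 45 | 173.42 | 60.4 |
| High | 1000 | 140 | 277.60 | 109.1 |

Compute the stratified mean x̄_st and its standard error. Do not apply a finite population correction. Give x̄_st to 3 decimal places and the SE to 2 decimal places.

x̄_st ≈ 223.160, SE ≈ 5.70

x̄_st = Σ W_h x̄_h = (450·165.74 + 575·173.42 + 1000·277.60)/2025 = 223.16025
V̂(x̄_st) = Σ W_h² s_h²/n_h, with W_h = N_h/N and N = 2025:
  stratum Low: (450/2025)²·91.5²/80 = 5.16806
  stratum Mid: (575/2025)²·60.4²/45 = 6.53653
  stratum High: (1000/2025)²·109.1²/140 = 20.7334
V̂(x̄_st) = 32.438
SE(x̄_st) = √32.438 = 5.69544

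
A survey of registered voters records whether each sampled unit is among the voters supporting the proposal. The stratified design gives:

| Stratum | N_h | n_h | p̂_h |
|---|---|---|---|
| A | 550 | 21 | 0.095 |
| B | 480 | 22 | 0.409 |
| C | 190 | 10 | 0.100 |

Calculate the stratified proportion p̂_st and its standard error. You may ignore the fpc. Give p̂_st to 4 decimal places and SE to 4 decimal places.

p̂_st ≈ 0.2193, SE ≈ 0.0538

N = 1220; stratum weights W_h = N_h/N.
p̂_st = Σ W_h p̂_h = (550·0.095 + 480·0.409 + 190·0.100)/1220 = 0.21932
V̂(p̂_st) = Σ W_h² p̂_h(1−p̂_h)/(n_h−1):
  stratum A: (550/1220)²·0.095·0.905/20 = 0.000873671
  stratum B: (480/1220)²·0.409·0.591/21 = 0.00178178
  stratum C: (190/1220)²·0.100·0.900/9 = 0.000242542
V̂(p̂_st) = 0.00289799; SE = √V̂ = 0.053833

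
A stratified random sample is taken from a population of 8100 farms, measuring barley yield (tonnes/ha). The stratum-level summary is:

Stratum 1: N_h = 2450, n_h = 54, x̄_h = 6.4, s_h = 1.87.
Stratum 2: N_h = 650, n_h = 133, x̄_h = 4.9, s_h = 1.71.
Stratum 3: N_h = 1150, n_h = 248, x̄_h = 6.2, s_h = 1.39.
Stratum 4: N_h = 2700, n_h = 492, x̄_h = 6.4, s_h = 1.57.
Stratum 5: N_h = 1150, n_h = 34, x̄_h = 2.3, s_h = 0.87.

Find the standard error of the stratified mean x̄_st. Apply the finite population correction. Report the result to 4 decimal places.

V̂(x̄_st) = Σ W_h² (1 − n_h/N_h) s_h²/n_h, with W_h = N_h/N and N = 8100:
  stratum 1: (2450/8100)²·(1 − 54/2450)·1.87²/54 = 0.00579392
  stratum 2: (650/8100)²·(1 − 133/650)·1.71²/133 = 0.000112609
  stratum 3: (1150/8100)²·(1 − 248/1150)·1.39²/248 = 0.000123172
  stratum 4: (2700/8100)²·(1 − 492/2700)·1.57²/492 = 0.000455226
  stratum 5: (1150/8100)²·(1 − 34/1150)·0.87²/34 = 0.000435463
V̂(x̄_st) = 0.00692039
SE(x̄_st) = √0.00692039 = 0.0831889

SE(x̄_st) ≈ 0.0832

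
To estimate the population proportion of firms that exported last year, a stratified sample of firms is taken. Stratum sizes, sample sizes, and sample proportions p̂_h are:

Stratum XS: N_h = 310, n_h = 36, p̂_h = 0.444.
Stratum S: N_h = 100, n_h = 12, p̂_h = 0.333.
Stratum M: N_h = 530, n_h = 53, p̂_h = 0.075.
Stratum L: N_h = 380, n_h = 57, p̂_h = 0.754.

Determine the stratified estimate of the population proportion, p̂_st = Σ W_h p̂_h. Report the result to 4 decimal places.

p̂_st ≈ 0.3767

N = 1320; stratum weights W_h = N_h/N.
p̂_st = Σ W_h p̂_h = (310·0.444 + 100·0.333 + 530·0.075 + 380·0.754)/1320 = 0.37667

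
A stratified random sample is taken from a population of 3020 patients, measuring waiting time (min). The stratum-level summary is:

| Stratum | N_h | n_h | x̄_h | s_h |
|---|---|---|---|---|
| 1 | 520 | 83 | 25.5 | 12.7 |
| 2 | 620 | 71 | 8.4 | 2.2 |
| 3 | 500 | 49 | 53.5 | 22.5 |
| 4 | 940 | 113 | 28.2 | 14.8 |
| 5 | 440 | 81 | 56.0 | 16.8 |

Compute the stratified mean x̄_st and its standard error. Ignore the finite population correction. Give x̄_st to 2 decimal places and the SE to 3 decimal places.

x̄_st ≈ 31.91, SE ≈ 0.778

x̄_st = Σ W_h x̄_h = (520·25.5 + 620·8.4 + 500·53.5 + 940·28.2 + 440·56.0)/3020 = 31.90927
V̂(x̄_st) = Σ W_h² s_h²/n_h, with W_h = N_h/N and N = 3020:
  stratum 1: (520/3020)²·12.7²/83 = 0.0576132
  stratum 2: (620/3020)²·2.2²/71 = 0.00287314
  stratum 3: (500/3020)²·22.5²/49 = 0.283201
  stratum 4: (940/3020)²·14.8²/113 = 0.187796
  stratum 5: (440/3020)²·16.8²/81 = 0.0739648
V̂(x̄_st) = 0.605449
SE(x̄_st) = √0.605449 = 0.778106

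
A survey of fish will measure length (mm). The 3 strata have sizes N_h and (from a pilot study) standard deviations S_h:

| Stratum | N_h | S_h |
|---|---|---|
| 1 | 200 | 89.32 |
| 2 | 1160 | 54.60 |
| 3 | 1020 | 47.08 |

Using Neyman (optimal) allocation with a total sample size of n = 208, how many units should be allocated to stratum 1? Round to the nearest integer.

29

Neyman allocation: n_h = n · N_h S_h / Σ N_i S_i, with n = 208.
  stratum 1: N_h·S_h = 200·89.32 = 17864.00
  stratum 2: N_h·S_h = 1160·54.60 = 63336.00
  stratum 3: N_h·S_h = 1020·47.08 = 48021.60
Σ N_h S_h = 129221.60
n for stratum 1 = 208·17864.00/129221.60 = 28.755 → 29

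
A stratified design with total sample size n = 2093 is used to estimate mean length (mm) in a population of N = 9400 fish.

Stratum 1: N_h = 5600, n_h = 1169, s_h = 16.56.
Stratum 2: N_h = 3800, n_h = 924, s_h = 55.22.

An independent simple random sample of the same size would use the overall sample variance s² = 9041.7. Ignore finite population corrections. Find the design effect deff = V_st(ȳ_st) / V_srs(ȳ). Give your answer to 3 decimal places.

V̂(ȳ_st) = Σ W_h² s_h²/n_h, with W_h = N_h/N and N = 9400:
  stratum 1: (5600/9400)²·16.56²/1169 = 0.0832581
  stratum 2: (3800/9400)²·55.22²/924 = 0.539302
V_st = 0.62256
V_srs = s²/n = 9041.7/2093 = 4.31997
deff = V_st / V_srs = 0.62256/4.31997 = 0.1441

deff ≈ 0.144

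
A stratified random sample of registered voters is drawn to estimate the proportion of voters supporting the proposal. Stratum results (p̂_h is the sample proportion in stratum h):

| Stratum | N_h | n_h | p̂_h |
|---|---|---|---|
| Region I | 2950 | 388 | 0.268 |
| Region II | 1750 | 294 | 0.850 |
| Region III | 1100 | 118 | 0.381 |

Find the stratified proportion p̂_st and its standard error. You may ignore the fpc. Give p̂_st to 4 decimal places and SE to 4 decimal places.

p̂_st ≈ 0.4650, SE ≈ 0.0156

N = 5800; stratum weights W_h = N_h/N.
p̂_st = Σ W_h p̂_h = (2950·0.268 + 1750·0.850 + 1100·0.381)/5800 = 0.46503
V̂(p̂_st) = Σ W_h² p̂_h(1−p̂_h)/(n_h−1):
  stratum Region I: (2950/5800)²·0.268·0.732/387 = 0.000131136
  stratum Region II: (1750/5800)²·0.850·0.150/293 = 3.96153e-05
  stratum Region III: (1100/5800)²·0.381·0.619/117 = 7.25035e-05
V̂(p̂_st) = 0.000243255; SE = √V̂ = 0.0155966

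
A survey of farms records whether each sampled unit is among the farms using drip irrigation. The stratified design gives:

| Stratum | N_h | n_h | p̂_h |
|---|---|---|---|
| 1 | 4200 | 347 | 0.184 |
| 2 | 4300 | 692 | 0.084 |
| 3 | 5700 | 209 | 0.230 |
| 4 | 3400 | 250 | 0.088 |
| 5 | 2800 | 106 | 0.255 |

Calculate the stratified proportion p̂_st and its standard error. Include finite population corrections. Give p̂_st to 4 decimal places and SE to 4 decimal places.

N = 20400; stratum weights W_h = N_h/N.
p̂_st = Σ W_h p̂_h = (4200·0.184 + 4300·0.084 + 5700·0.230 + 3400·0.088 + 2800·0.255)/20400 = 0.16952
V̂(p̂_st) = Σ W_h² (1 − n_h/N_h) p̂_h(1−p̂_h)/(n_h−1):
  stratum 1: (4200/20400)²·(1 − 347/4200)·0.184·0.816/346 = 1.68741e-05
  stratum 2: (4300/20400)²·(1 − 692/4300)·0.084·0.916/691 = 4.15118e-06
  stratum 3: (5700/20400)²·(1 − 209/5700)·0.230·0.770/208 = 6.40356e-05
  stratum 4: (3400/20400)²·(1 − 250/3400)·0.088·0.912/249 = 8.29483e-06
  stratum 5: (2800/20400)²·(1 − 106/2800)·0.255·0.745/105 = 3.27946e-05
V̂(p̂_st) = 0.00012615; SE = √V̂ = 0.0112317

p̂_st ≈ 0.1695, SE ≈ 0.0112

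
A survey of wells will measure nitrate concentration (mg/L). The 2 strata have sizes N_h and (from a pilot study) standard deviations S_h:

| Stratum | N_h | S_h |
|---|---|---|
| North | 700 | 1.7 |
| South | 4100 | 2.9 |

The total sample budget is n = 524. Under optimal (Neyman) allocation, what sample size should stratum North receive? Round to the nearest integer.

Neyman allocation: n_h = n · N_h S_h / Σ N_i S_i, with n = 524.
  stratum North: N_h·S_h = 700·1.7 = 1190.00
  stratum South: N_h·S_h = 4100·2.9 = 11890.00
Σ N_h S_h = 13080.00
n for stratum North = 524·1190.00/13080.00 = 47.673 → 48

48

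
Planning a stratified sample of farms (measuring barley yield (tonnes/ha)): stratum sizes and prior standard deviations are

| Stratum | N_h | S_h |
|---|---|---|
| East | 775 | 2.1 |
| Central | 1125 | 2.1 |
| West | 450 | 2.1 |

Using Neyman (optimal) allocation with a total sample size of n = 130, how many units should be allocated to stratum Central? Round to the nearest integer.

Neyman allocation: n_h = n · N_h S_h / Σ N_i S_i, with n = 130.
  stratum East: N_h·S_h = 775·2.1 = 1627.50
  stratum Central: N_h·S_h = 1125·2.1 = 2362.50
  stratum West: N_h·S_h = 450·2.1 = 945.00
Σ N_h S_h = 4935.00
n for stratum Central = 130·2362.50/4935.00 = 62.234 → 62

62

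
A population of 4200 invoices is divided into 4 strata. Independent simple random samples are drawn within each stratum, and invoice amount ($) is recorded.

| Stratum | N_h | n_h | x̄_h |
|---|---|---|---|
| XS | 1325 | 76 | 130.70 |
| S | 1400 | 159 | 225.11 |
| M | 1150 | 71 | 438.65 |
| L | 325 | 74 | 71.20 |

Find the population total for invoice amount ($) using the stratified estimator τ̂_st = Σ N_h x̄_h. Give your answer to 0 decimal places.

τ̂_st ≈ 1015919

τ̂_st = Σ N_h x̄_h = 1325·130.70 + 1400·225.11 + 1150·438.65 + 325·71.20 = 1015919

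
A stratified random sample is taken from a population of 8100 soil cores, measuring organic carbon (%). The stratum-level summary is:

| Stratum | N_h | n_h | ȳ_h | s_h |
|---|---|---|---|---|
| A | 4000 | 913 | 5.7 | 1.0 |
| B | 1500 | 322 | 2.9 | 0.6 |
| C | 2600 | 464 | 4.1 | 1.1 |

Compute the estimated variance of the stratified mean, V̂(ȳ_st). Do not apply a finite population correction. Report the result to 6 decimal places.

V̂(ȳ_st) ≈ 0.000574

V̂(ȳ_st) = Σ W_h² s_h²/n_h, with W_h = N_h/N and N = 8100:
  stratum A: (4000/8100)²·1.0²/913 = 0.000267103
  stratum B: (1500/8100)²·0.6²/322 = 3.83406e-05
  stratum C: (2600/8100)²·1.1²/464 = 0.000268685
V̂(ȳ_st) = 0.000574129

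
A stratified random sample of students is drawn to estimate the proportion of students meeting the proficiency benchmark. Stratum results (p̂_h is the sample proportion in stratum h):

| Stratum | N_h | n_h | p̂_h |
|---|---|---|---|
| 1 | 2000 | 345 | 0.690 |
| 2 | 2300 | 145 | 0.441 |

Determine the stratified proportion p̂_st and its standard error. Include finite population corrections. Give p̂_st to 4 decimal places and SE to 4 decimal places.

p̂_st ≈ 0.5568, SE ≈ 0.0239

N = 4300; stratum weights W_h = N_h/N.
p̂_st = Σ W_h p̂_h = (2000·0.690 + 2300·0.441)/4300 = 0.55681
V̂(p̂_st) = Σ W_h² (1 − n_h/N_h) p̂_h(1−p̂_h)/(n_h−1):
  stratum 1: (2000/4300)²·(1 − 345/2000)·0.690·0.310/344 = 0.000111312
  stratum 2: (2300/4300)²·(1 − 145/2300)·0.441·0.559/144 = 0.000458909
V̂(p̂_st) = 0.000570221; SE = √V̂ = 0.0238793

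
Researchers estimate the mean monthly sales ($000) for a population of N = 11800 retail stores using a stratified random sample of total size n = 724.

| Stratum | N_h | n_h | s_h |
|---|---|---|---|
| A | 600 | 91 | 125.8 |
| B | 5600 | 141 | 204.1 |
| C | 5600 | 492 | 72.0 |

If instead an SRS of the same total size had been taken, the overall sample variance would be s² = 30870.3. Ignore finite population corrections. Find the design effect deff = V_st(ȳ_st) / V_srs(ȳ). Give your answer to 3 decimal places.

V̂(ȳ_st) = Σ W_h² s_h²/n_h, with W_h = N_h/N and N = 11800:
  stratum A: (600/11800)²·125.8²/91 = 0.449633
  stratum B: (5600/11800)²·204.1²/141 = 66.5394
  stratum C: (5600/11800)²·72.0²/492 = 2.37308
V_st = 69.3621
V_srs = s²/n = 30870.3/724 = 42.6385
deff = V_st / V_srs = 69.3621/42.6385 = 1.6267

deff ≈ 1.627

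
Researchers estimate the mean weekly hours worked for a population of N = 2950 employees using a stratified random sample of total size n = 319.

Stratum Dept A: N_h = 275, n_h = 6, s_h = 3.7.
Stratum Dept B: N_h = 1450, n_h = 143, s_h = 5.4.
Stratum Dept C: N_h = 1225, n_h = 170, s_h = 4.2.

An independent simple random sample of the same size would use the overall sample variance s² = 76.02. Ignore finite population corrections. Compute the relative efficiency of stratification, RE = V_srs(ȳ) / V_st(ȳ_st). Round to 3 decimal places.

V̂(ȳ_st) = Σ W_h² s_h²/n_h, with W_h = N_h/N and N = 2950:
  stratum Dept A: (275/2950)²·3.7²/6 = 0.0198278
  stratum Dept B: (1450/2950)²·5.4²/143 = 0.0492656
  stratum Dept C: (1225/2950)²·4.2²/170 = 0.0178928
V_st = 0.0869861
V_srs = s²/n = 76.02/319 = 0.238307
Relative efficiency = V_srs / V_st = 0.238307/0.0869861 = 2.7396

RE ≈ 2.740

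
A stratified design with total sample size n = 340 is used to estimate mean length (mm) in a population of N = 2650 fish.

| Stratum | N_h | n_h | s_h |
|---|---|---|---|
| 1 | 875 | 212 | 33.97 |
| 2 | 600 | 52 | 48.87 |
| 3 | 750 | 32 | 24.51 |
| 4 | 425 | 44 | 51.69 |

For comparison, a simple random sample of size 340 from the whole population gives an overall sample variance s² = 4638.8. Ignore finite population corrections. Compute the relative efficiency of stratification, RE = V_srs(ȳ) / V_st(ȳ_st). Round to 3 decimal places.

RE ≈ 2.269

V̂(ȳ_st) = Σ W_h² s_h²/n_h, with W_h = N_h/N and N = 2650:
  stratum 1: (875/2650)²·33.97²/212 = 0.593444
  stratum 2: (600/2650)²·48.87²/52 = 2.35446
  stratum 3: (750/2650)²·24.51²/32 = 1.50372
  stratum 4: (425/2650)²·51.69²/44 = 1.56188
V_st = 6.01351
V_srs = s²/n = 4638.8/340 = 13.6435
Relative efficiency = V_srs / V_st = 13.6435/6.01351 = 2.2688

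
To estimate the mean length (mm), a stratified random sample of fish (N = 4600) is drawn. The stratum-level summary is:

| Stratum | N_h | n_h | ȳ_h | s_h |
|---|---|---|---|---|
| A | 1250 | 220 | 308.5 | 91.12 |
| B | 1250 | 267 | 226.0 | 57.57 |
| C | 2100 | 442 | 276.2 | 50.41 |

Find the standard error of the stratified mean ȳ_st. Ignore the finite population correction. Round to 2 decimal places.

SE(ȳ_st) ≈ 2.21

V̂(ȳ_st) = Σ W_h² s_h²/n_h, with W_h = N_h/N and N = 4600:
  stratum A: (1250/4600)²·91.12²/220 = 2.78682
  stratum B: (1250/4600)²·57.57²/267 = 0.916612
  stratum C: (2100/4600)²·50.41²/442 = 1.19821
V̂(ȳ_st) = 4.90165
SE(ȳ_st) = √4.90165 = 2.21397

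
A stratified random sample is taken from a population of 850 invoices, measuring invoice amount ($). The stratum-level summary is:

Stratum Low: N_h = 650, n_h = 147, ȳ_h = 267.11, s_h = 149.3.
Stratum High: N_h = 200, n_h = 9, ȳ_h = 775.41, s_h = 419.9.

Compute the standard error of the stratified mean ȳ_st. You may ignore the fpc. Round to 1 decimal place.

SE(ȳ_st) ≈ 34.3

V̂(ȳ_st) = Σ W_h² s_h²/n_h, with W_h = N_h/N and N = 850:
  stratum Low: (650/850)²·149.3²/147 = 88.6729
  stratum High: (200/850)²·419.9²/9 = 1084.6
V̂(ȳ_st) = 1173.28
SE(ȳ_st) = √1173.28 = 34.2531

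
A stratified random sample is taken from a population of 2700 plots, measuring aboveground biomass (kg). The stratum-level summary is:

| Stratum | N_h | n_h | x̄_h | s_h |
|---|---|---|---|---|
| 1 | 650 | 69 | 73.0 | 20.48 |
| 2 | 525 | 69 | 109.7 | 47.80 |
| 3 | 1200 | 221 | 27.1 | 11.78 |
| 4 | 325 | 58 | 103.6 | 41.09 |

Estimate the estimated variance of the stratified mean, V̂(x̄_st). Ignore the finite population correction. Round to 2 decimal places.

V̂(x̄_st) ≈ 2.15

V̂(x̄_st) = Σ W_h² s_h²/n_h, with W_h = N_h/N and N = 2700:
  stratum 1: (650/2700)²·20.48²/69 = 0.352298
  stratum 2: (525/2700)²·47.80²/69 = 1.25198
  stratum 3: (1200/2700)²·11.78²/221 = 0.124032
  stratum 4: (325/2700)²·41.09²/58 = 0.421778
V̂(x̄_st) = 2.15009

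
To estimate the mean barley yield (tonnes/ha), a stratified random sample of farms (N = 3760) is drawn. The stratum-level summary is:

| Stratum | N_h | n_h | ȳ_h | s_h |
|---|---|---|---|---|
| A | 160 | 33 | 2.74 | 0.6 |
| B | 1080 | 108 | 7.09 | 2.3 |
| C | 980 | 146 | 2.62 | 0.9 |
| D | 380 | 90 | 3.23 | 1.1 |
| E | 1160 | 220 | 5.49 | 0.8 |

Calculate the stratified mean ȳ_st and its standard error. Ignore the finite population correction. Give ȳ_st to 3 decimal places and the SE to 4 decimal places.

ȳ_st ≈ 4.856, SE ≈ 0.0697

ȳ_st = Σ W_h ȳ_h = (160·2.74 + 1080·7.09 + 980·2.62 + 380·3.23 + 1160·5.49)/3760 = 4.85612
V̂(ȳ_st) = Σ W_h² s_h²/n_h, with W_h = N_h/N and N = 3760:
  stratum A: (160/3760)²·0.6²/33 = 1.97539e-05
  stratum B: (1080/3760)²·2.3²/108 = 0.00404114
  stratum C: (980/3760)²·0.9²/146 = 0.000376885
  stratum D: (380/3760)²·1.1²/90 = 0.00013732
  stratum E: (1160/3760)²·0.8²/220 = 0.000276884
V̂(ȳ_st) = 0.00485198
SE(ȳ_st) = √0.00485198 = 0.0696562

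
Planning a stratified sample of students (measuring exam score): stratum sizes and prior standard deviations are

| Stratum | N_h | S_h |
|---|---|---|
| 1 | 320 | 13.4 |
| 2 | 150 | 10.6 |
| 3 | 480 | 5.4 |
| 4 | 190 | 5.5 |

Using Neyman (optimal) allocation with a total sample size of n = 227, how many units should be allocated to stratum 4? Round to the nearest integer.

Neyman allocation: n_h = n · N_h S_h / Σ N_i S_i, with n = 227.
  stratum 1: N_h·S_h = 320·13.4 = 4288.00
  stratum 2: N_h·S_h = 150·10.6 = 1590.00
  stratum 3: N_h·S_h = 480·5.4 = 2592.00
  stratum 4: N_h·S_h = 190·5.5 = 1045.00
Σ N_h S_h = 9515.00
n for stratum 4 = 227·1045.00/9515.00 = 24.931 → 25

25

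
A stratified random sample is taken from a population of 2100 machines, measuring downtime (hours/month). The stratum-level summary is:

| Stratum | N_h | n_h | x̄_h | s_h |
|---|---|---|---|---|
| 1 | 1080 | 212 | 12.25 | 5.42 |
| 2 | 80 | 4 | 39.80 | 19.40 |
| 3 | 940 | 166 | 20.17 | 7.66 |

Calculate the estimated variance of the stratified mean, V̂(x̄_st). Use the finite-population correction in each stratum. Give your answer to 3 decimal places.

V̂(x̄_st) = Σ W_h² (1 − n_h/N_h) s_h²/n_h, with W_h = N_h/N and N = 2100:
  stratum 1: (1080/2100)²·(1 − 212/1080)·5.42²/212 = 0.0294556
  stratum 2: (80/2100)²·(1 − 4/80)·19.40²/4 = 0.12972
  stratum 3: (940/2100)²·(1 − 166/940)·7.66²/166 = 0.0583149
V̂(x̄_st) = 0.217491

V̂(x̄_st) ≈ 0.217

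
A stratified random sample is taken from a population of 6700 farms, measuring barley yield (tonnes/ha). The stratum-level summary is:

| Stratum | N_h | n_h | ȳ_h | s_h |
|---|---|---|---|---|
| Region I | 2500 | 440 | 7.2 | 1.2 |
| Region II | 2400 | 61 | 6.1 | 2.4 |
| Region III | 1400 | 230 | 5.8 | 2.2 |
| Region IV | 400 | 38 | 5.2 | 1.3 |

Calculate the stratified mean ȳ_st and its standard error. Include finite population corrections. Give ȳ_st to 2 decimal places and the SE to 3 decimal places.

ȳ_st ≈ 6.39, SE ≈ 0.114

ȳ_st = Σ W_h ȳ_h = (2500·7.2 + 2400·6.1 + 1400·5.8 + 400·5.2)/6700 = 6.39403
V̂(ȳ_st) = Σ W_h² (1 − n_h/N_h) s_h²/n_h, with W_h = N_h/N and N = 6700:
  stratum Region I: (2500/6700)²·(1 − 440/2500)·1.2²/440 = 0.000375463
  stratum Region II: (2400/6700)²·(1 − 61/2400)·2.4²/61 = 0.0118082
  stratum Region III: (1400/6700)²·(1 − 230/1400)·2.2²/230 = 0.00076786
  stratum Region IV: (400/6700)²·(1 − 38/400)·1.3²/38 = 0.000143457
V̂(ȳ_st) = 0.013095
SE(ȳ_st) = √0.013095 = 0.114433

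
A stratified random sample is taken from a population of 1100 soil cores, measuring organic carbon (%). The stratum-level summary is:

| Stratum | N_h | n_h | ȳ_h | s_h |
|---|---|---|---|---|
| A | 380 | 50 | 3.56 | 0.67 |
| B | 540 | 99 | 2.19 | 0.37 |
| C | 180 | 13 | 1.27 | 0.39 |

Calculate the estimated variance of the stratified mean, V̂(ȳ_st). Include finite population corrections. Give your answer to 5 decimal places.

V̂(ȳ_st) = Σ W_h² (1 − n_h/N_h) s_h²/n_h, with W_h = N_h/N and N = 1100:
  stratum A: (380/1100)²·(1 − 50/380)·0.67²/50 = 0.000930447
  stratum B: (540/1100)²·(1 − 99/540)·0.37²/99 = 0.000272154
  stratum C: (180/1100)²·(1 − 13/180)·0.39²/13 = 0.000290663
V̂(ȳ_st) = 0.00149326

V̂(ȳ_st) ≈ 0.00149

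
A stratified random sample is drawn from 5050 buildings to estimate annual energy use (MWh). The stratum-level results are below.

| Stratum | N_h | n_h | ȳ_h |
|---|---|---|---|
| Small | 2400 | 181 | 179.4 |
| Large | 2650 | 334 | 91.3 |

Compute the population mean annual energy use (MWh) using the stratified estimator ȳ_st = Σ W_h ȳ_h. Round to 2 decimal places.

N = Σ N_h = 5050. Stratum weights W_h = N_h/N.
ȳ_st = (2400·179.4 + 2650·91.3) / 5050 = 133.1693

ȳ_st ≈ 133.17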